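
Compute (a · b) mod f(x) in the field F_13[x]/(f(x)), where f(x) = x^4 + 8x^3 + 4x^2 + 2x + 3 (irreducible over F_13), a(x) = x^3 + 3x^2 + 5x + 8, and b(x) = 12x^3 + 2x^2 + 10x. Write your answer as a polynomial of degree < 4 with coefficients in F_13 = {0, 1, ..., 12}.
a · b ≡ 9x^3 + 11x^2 + 11x + 6 (mod f(x))

Multiply in F_13[x]: a(x)·b(x) = (x^3 + 3x^2 + 5x + 8)·(12x^3 + 2x^2 + 10x) = 12x^6 + 12x^5 + 11x^4 + 6x^3 + x^2 + 2x. This has degree ≥ 4, so divide by f(x) over F_13: 12x^6 + 12x^5 + 11x^4 + 6x^3 + x^2 + 2x = (12x^2 + 7x + 11)·(x^4 + 8x^3 + 4x^2 + 2x + 3) + (9x^3 + 11x^2 + 11x + 6). Hence a·b ≡ 9x^3 + 11x^2 + 11x + 6 (mod f). (F_13[x]/(f) is a field with 13^4 = 28561 elements since f is irreducible of degree 4.)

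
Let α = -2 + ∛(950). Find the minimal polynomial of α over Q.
m_α(x) = x^3 + 6x^2 + 12x - 942

Set β = α + 2 = ∛(950), so β^3 = 950. Then (α + 2)^3 - 950 = 0, i.e. α is a root of g(x) = (x + 2)^3 - 950 = x^3 + 6x^2 + 12x - 942. Since g(x) = h(x + 2) where h(x) = x^3 - 950, and h is irreducible over Q (because 950 is not a perfect cube, so h has no rational root, and a monic cubic with no rational root is irreducible), g is also irreducible (irreducibility is preserved under the substitution x → x + 2). Hence m_α(x) = x^3 + 6x^2 + 12x - 942.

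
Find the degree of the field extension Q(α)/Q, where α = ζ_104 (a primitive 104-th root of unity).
[Q(α):Q] = 48

The minimal polynomial of ζ_104 over Q is the 104-th cyclotomic polynomial Φ_104(x), which is irreducible over Q and has degree φ(104) = 48. Hence [Q(α):Q] = φ(104) = 48.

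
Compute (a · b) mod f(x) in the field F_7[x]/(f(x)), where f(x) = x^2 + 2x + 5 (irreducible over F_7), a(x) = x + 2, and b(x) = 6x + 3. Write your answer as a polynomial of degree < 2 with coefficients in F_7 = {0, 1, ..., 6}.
a · b ≡ 3x + 4 (mod f(x))

Multiply in F_7[x]: a(x)·b(x) = (x + 2)·(6x + 3) = 6x^2 + x + 6. This has degree ≥ 2, so divide by f(x) over F_7: 6x^2 + x + 6 = (6)·(x^2 + 2x + 5) + (3x + 4). Hence a·b ≡ 3x + 4 (mod f). (F_7[x]/(f) is a field with 7^2 = 49 elements since f is irreducible of degree 2.)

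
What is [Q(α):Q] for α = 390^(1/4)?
[Q(α):Q] = 4

α is a root of x^4 - 390. By Eisenstein's criterion at the prime p = 2 (which divides the constant term 390 but p^2 = 4 does not, since 390 is squarefree), x^4 - 390 is irreducible over Q. Hence [Q(α):Q] = 4.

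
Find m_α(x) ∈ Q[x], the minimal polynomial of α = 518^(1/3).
m_α(x) = x^3 - 518

α satisfies α^3 = 518, so x^3 - 518 annihilates α. By the rational root test, a rational root p/q (in lowest terms) of x^3 - 518 would satisfy p^3 = 518 q^3, forcing q = 1 and p^3 = 518; but 518 is not a perfect cube, contradiction. A monic cubic over Q with no rational root is irreducible (any nontrivial factorization would include a linear factor). Hence x^3 - 518 is the minimal polynomial of α, and in particular [Q(α):Q] = 3.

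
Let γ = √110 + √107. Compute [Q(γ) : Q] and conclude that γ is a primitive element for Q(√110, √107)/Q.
[Q(γ) : Q] = 4 (equivalently, Q(γ) = Q(√110, √107))

Obviously Q(γ) ⊆ Q(√110, √107), and [Q(√110, √107):Q] = 4 (since 110, 107 are distinct squarefree integers > 1 with 11770 not a perfect square). To show equality we compute the minimal polynomial of γ. From γ = √110 + √107: γ^2 = 110 + 2√(11770) + 107 = 217 + 2√(11770), so γ^2 - 217 = 2√(11770); squaring, (γ^2 - 217)^2 = 4·11770, i.e. γ^4 - 434γ^2 + 47089 - 47080 = 0, i.e. γ^4 - 434γ^2 + 9 = 0. So γ is a root of x^4 - 434x^2 + 9. This polynomial is irreducible over Q: it has no rational root (each ±√110 ± √107 is irrational), and any factorization into two quadratics over Q would force √(11770) ∈ Q (pairing opposite roots) or √110, √107 ∈ Q (other pairings), all impossible. Hence [Q(γ):Q] = 4 = [Q(√110, √107):Q], so Q(γ) = Q(√110, √107).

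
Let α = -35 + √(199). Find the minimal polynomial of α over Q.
m_α(x) = x^2 + 70x + 1026

From α + 35 = √(199), squaring gives (α + 35)^2 = 199, i.e. α^2 + 70α + 1225 = 199, so α^2 + 70α + 1026 = 0. The discriminant of x^2 + 70x + 1026 is (70)^2 - 4·(1026) = 4900 - 4104 = 796, and 4·(199) is not a perfect square in Q since 199 is squarefree and ≠ 1. Hence x^2 + 70x + 1026 is irreducible over Q and is the minimal polynomial of α.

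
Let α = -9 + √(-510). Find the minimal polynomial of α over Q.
m_α(x) = x^2 + 18x + 591

From α + 9 = √(-510), squaring gives (α + 9)^2 = -510, i.e. α^2 + 18α + 81 = -510, so α^2 + 18α + 591 = 0. The discriminant of x^2 + 18x + 591 is (18)^2 - 4·(591) = 324 - 2364 = -2040, and 4·(-510) is not a perfect square in Q since -510 is squarefree and ≠ 1. Hence x^2 + 18x + 591 is irreducible over Q and is the minimal polynomial of α.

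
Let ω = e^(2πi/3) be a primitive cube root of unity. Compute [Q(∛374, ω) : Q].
[Q(∛374, ω) : Q] = 6

[Q(∛374):Q] = 3 (min poly x^3 - 374, irreducible since 374 is not a perfect cube). [Q(ω):Q] = 2 (min poly x^2 + x + 1). Since Q(∛374) ⊂ R and ω ∉ R, we have ω ∉ Q(∛374), so x^2 + x + 1 remains irreducible over Q(∛374) and [Q(∛374, ω) : Q(∛374)] = 2. By the tower law, [Q(∛374, ω) : Q] = 3 · 2 = 6. (In fact Q(∛374, ω) is the splitting field of x^3 - 374 over Q.)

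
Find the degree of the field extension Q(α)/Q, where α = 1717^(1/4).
[Q(α):Q] = 4

α is a root of x^4 - 1717. By Eisenstein's criterion at the prime p = 17 (which divides the constant term 1717 but p^2 = 289 does not, since 1717 is squarefree), x^4 - 1717 is irreducible over Q. Hence [Q(α):Q] = 4.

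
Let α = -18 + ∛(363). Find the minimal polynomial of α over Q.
m_α(x) = x^3 + 54x^2 + 972x + 5469

Set β = α + 18 = ∛(363), so β^3 = 363. Then (α + 18)^3 - 363 = 0, i.e. α is a root of g(x) = (x + 18)^3 - 363 = x^3 + 54x^2 + 972x + 5469. Since g(x) = h(x + 18) where h(x) = x^3 - 363, and h is irreducible over Q (because 363 is not a perfect cube, so h has no rational root, and a monic cubic with no rational root is irreducible), g is also irreducible (irreducibility is preserved under the substitution x → x + 18). Hence m_α(x) = x^3 + 54x^2 + 972x + 5469.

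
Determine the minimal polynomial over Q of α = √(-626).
m_α(x) = x^2 + 626

α satisfies α^2 + 626 = 0, so x^2 + 626 annihilates α. Since d = -626 is squarefree and ≠ 1, it is not a perfect square in Q, so x^2 + 626 has no rational root and is therefore irreducible over Q (a degree-2 polynomial over a field is irreducible iff it has no root). Hence m_α(x) = x^2 + 626.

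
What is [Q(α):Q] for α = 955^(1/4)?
[Q(α):Q] = 4

α is a root of x^4 - 955. By Eisenstein's criterion at the prime p = 5 (which divides the constant term 955 but p^2 = 25 does not, since 955 is squarefree), x^4 - 955 is irreducible over Q. Hence [Q(α):Q] = 4.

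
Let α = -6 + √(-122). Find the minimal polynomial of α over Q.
m_α(x) = x^2 + 12x + 158

From α + 6 = √(-122), squaring gives (α + 6)^2 = -122, i.e. α^2 + 12α + 36 = -122, so α^2 + 12α + 158 = 0. The discriminant of x^2 + 12x + 158 is (12)^2 - 4·(158) = 144 - 632 = -488, and 4·(-122) is not a perfect square in Q since -122 is squarefree and ≠ 1. Hence x^2 + 12x + 158 is irreducible over Q and is the minimal polynomial of α.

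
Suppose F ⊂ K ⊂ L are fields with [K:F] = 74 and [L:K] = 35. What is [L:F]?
[L:F] = 2590

The tower law says that for any tower of field extensions F ⊂ K ⊂ L with finite degrees, [L:F] = [L:K] · [K:F]. Here this gives [L:F] = 35 · 74 = 2590.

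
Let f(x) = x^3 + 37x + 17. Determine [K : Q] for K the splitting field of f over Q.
[K : Q] = 6

By the rational root test, any rational root of the monic integer polynomial f(x) = x^3 + 37x + 17 must be an integer dividing the constant term 17, i.e. one of ±{1, 17}. Evaluating: f(1) = 55, f(-1) = -21, f(17) = 5559, f(-17) = -5525; none is 0, so f has no rational root and is therefore irreducible over Q (a cubic with no linear factor over a field is irreducible). For an irreducible cubic, the Galois group is A_3 or S_3 according as the discriminant disc(f) = -4a^3 - 27b^2 = -4·(37)^3 - 27·(17)^2 = -210415 is or is not a square in Q. Here disc(f) = -210415 is not a perfect square in Q, so the Galois group of f over Q is not contained in A_3 and must be all of S_3. The splitting field has degree |S_3| = 6 over Q, so [K : Q] = 6.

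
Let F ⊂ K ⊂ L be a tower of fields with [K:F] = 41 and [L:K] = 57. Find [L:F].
[L:F] = 2337

The tower law says that for any tower of field extensions F ⊂ K ⊂ L with finite degrees, [L:F] = [L:K] · [K:F]. Here this gives [L:F] = 57 · 41 = 2337.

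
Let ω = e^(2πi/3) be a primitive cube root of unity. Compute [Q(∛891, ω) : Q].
[Q(∛891, ω) : Q] = 6

[Q(∛891):Q] = 3 (min poly x^3 - 891, irreducible since 891 is not a perfect cube). [Q(ω):Q] = 2 (min poly x^2 + x + 1). Since Q(∛891) ⊂ R and ω ∉ R, we have ω ∉ Q(∛891), so x^2 + x + 1 remains irreducible over Q(∛891) and [Q(∛891, ω) : Q(∛891)] = 2. By the tower law, [Q(∛891, ω) : Q] = 3 · 2 = 6. (In fact Q(∛891, ω) is the splitting field of x^3 - 891 over Q.)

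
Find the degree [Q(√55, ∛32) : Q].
[Q(√55, ∛32) : Q] = 6

Let L = Q(√55, ∛32). Since Q(√55) ⊂ L and [Q(√55):Q] = 2, the tower law gives 2 | [L:Q]. Likewise Q(∛32) ⊂ L with [Q(∛32):Q] = 3 (because 32 is not a perfect cube), so 3 | [L:Q]. As gcd(2,3) = 1, [L:Q] is divisible by 6. Conversely L is generated over Q by √55 and ∛32, so [L:Q] ≤ 2·3 = 6. Therefore [Q(√55, ∛32) : Q] = 6.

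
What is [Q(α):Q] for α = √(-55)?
[Q(α):Q] = 2

[Q(α):Q] equals the degree of the minimal polynomial of α. Here α^2 = -55 and x^2 + 55 is irreducible (d = -55 is squarefree, ≠ 1, hence not a square), so deg(m_α) = 2. Thus [Q(α):Q] = 2.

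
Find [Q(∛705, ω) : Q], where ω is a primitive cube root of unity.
[Q(∛705, ω) : Q] = 6

[Q(∛705):Q] = 3 (min poly x^3 - 705, irreducible since 705 is not a perfect cube). [Q(ω):Q] = 2 (min poly x^2 + x + 1). Since Q(∛705) ⊂ R and ω ∉ R, we have ω ∉ Q(∛705), so x^2 + x + 1 remains irreducible over Q(∛705) and [Q(∛705, ω) : Q(∛705)] = 2. By the tower law, [Q(∛705, ω) : Q] = 3 · 2 = 6. (In fact Q(∛705, ω) is the splitting field of x^3 - 705 over Q.)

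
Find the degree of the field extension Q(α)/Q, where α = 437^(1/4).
[Q(α):Q] = 4

α is a root of x^4 - 437. By Eisenstein's criterion at the prime p = 19 (which divides the constant term 437 but p^2 = 361 does not, since 437 is squarefree), x^4 - 437 is irreducible over Q. Hence [Q(α):Q] = 4.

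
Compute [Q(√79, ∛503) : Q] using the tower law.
[Q(√79, ∛503) : Q] = 6

Let L = Q(√79, ∛503). Since Q(√79) ⊂ L and [Q(√79):Q] = 2, the tower law gives 2 | [L:Q]. Likewise Q(∛503) ⊂ L with [Q(∛503):Q] = 3 (because 503 is not a perfect cube), so 3 | [L:Q]. As gcd(2,3) = 1, [L:Q] is divisible by 6. Conversely L is generated over Q by √79 and ∛503, so [L:Q] ≤ 2·3 = 6. Therefore [Q(√79, ∛503) : Q] = 6.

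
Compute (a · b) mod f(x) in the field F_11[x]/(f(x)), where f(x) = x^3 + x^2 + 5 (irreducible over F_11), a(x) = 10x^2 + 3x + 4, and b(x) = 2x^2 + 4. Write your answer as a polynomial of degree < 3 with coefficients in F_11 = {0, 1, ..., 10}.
a · b ≡ 7x^2 + 9 (mod f(x))

Multiply in F_11[x]: a(x)·b(x) = (10x^2 + 3x + 4)·(2x^2 + 4) = 9x^4 + 6x^3 + 4x^2 + x + 5. This has degree ≥ 3, so divide by f(x) over F_11: 9x^4 + 6x^3 + 4x^2 + x + 5 = (9x + 8)·(x^3 + x^2 + 5) + (7x^2 + 9). Hence a·b ≡ 7x^2 + 9 (mod f). (F_11[x]/(f) is a field with 11^3 = 1331 elements since f is irreducible of degree 3.)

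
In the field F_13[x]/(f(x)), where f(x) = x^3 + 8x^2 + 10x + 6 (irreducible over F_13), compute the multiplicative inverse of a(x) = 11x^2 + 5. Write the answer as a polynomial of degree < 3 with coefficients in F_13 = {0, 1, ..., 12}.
a(x)^(-1) ≡ 10x^2 + 2x + 8 (mod f(x))

Since f is irreducible over F_13, F_13[x]/(f) is a field and a(x) ≠ 0 has an inverse. Apply the extended Euclidean algorithm to f(x) and a(x) in F_13[x]: f(x) = (6x + 9)·a(x) + (6x);  a(x) = (4x)·(6x) + (5). The last nonzero remainder is the constant 5 = gcd(f, a) in F_13. Back-substituting through the division chain expresses 5 = s(x)·a(x) + t(x)·f(x) with s(x) ≡ 11x^2 + 10x + 1 (mod f), so (11x^2 + 10x + 1)·a(x) ≡ 5 (mod f). Multiplying by 5^(-1) ≡ 8 in F_13 gives a(x)^(-1) ≡ 8·(11x^2 + 10x + 1) ≡ 10x^2 + 2x + 8 (mod f). Check: (11x^2 + 5)·(10x^2 + 2x + 8) = 6x^4 + 9x^3 + 8x^2 + 10x + 1 ≡ 1 (mod x^3 + 8x^2 + 10x + 6).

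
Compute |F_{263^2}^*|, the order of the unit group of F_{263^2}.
|F_{263^2}^*| = 69168

F_{263^2} has 263^2 = 69169 elements; its multiplicative group consists of all nonzero elements, so |F_{263^2}^*| = 69169 - 1 = 69168. (It is cyclic since any finite subgroup of the multiplicative group of a field is cyclic.)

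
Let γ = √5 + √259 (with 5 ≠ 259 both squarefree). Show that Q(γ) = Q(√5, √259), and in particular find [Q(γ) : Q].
[Q(γ) : Q] = 4 (equivalently, Q(γ) = Q(√5, √259))

Obviously Q(γ) ⊆ Q(√5, √259), and [Q(√5, √259):Q] = 4 (since 5, 259 are distinct squarefree integers > 1 with 1295 not a perfect square). To show equality we compute the minimal polynomial of γ. From γ = √5 + √259: γ^2 = 5 + 2√(1295) + 259 = 264 + 2√(1295), so γ^2 - 264 = 2√(1295); squaring, (γ^2 - 264)^2 = 4·1295, i.e. γ^4 - 528γ^2 + 69696 - 5180 = 0, i.e. γ^4 - 528γ^2 + 64516 = 0. So γ is a root of x^4 - 528x^2 + 64516. This polynomial is irreducible over Q: it has no rational root (each ±√5 ± √259 is irrational), and any factorization into two quadratics over Q would force √(1295) ∈ Q (pairing opposite roots) or √5, √259 ∈ Q (other pairings), all impossible. Hence [Q(γ):Q] = 4 = [Q(√5, √259):Q], so Q(γ) = Q(√5, √259).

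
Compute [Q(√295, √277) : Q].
[Q(√295, √277) : Q] = 4

[Q(√295):Q] = 2 (min poly x^2 - 295, irreducible since 295 is squarefree > 1). For the top step, suppose √277 ∈ Q(√295), say √277 = c + d√295 with c, d ∈ Q. Squaring: 277 = c^2 + 295d^2 + 2cd√295. Since √295 ∉ Q this forces 2cd = 0. If d = 0 then √277 = c ∈ Q, contradicting 277 squarefree > 1. If c = 0 then 277 = 295d^2, so 295·277 = (295d)^2 is a perfect square in Q — but 295·277 = 81715 is not a perfect square (since 295 and 277 are distinct squarefree integers). Contradiction. Hence √277 ∉ Q(√295), so x^2 - 277 stays irreducible over Q(√295) and [Q(√295, √277) : Q(√295)] = 2. By the tower law, [Q(√295, √277) : Q] = 2 · 2 = 4.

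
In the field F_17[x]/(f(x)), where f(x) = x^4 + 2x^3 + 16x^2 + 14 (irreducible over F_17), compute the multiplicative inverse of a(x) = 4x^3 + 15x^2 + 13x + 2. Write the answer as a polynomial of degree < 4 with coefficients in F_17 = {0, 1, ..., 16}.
a(x)^(-1) ≡ 5x^3 + 16x^2 + 11x + 16 (mod f(x))

Since f is irreducible over F_17, F_17[x]/(f) is a field and a(x) ≠ 0 has an inverse. Apply the extended Euclidean algorithm to f(x) and a(x) in F_17[x]: f(x) = (13x + 7)·a(x) + (14x^2 + 2x);  a(x) = (10x + 13)·(14x^2 + 2x) + (4x + 2);  (14x^2 + 2x) = (12x + 3)·(4x + 2) + (11). The last nonzero remainder is the constant 11 = gcd(f, a) in F_17. Back-substituting through the division chain expresses 11 = s(x)·a(x) + t(x)·f(x) with s(x) ≡ 4x^3 + 6x^2 + 2x + 6 (mod f), so (4x^3 + 6x^2 + 2x + 6)·a(x) ≡ 11 (mod f). Multiplying by 11^(-1) ≡ 14 in F_17 gives a(x)^(-1) ≡ 14·(4x^3 + 6x^2 + 2x + 6) ≡ 5x^3 + 16x^2 + 11x + 16 (mod f). Check: (4x^3 + 15x^2 + 13x + 2)·(5x^3 + 16x^2 + 11x + 16) = 3x^6 + 3x^5 + 9x^4 + 5x^3 + 7x^2 + 9x + 15 ≡ 1 (mod x^4 + 2x^3 + 16x^2 + 14).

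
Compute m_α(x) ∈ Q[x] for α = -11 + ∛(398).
m_α(x) = x^3 + 33x^2 + 363x + 933

Set β = α + 11 = ∛(398), so β^3 = 398. Then (α + 11)^3 - 398 = 0, i.e. α is a root of g(x) = (x + 11)^3 - 398 = x^3 + 33x^2 + 363x + 933. Since g(x) = h(x + 11) where h(x) = x^3 - 398, and h is irreducible over Q (because 398 is not a perfect cube, so h has no rational root, and a monic cubic with no rational root is irreducible), g is also irreducible (irreducibility is preserved under the substitution x → x + 11). Hence m_α(x) = x^3 + 33x^2 + 363x + 933.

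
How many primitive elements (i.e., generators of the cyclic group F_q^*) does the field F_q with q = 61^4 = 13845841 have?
There are φ(13845840) = 3571200 primitive elements

F_q^* is cyclic of order q - 1 = 13845840. A cyclic group of order m has exactly φ(m) generators. Here m = 13845840 = 2^4 · 3 · 5 · 31 · 1861, so the number of primitive elements is φ(13845840) = 3571200.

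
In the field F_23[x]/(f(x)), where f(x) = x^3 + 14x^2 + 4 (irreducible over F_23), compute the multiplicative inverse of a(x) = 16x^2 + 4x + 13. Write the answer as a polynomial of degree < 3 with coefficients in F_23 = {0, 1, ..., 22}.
a(x)^(-1) ≡ 3x^2 + x + 16 (mod f(x))

Since f is irreducible over F_23, F_23[x]/(f) is a field and a(x) ≠ 0 has an inverse. Apply the extended Euclidean algorithm to f(x) and a(x) in F_23[x]: f(x) = (13x + 12)·a(x) + (13x + 9);  a(x) = (3x)·(13x + 9) + (13). The last nonzero remainder is the constant 13 = gcd(f, a) in F_23. Back-substituting through the division chain expresses 13 = s(x)·a(x) + t(x)·f(x) with s(x) ≡ 16x^2 + 13x + 1 (mod f), so (16x^2 + 13x + 1)·a(x) ≡ 13 (mod f). Multiplying by 13^(-1) ≡ 16 in F_23 gives a(x)^(-1) ≡ 16·(16x^2 + 13x + 1) ≡ 3x^2 + x + 16 (mod f). Check: (16x^2 + 4x + 13)·(3x^2 + x + 16) = 2x^4 + 5x^3 + 8x + 1 ≡ 1 (mod x^3 + 14x^2 + 4).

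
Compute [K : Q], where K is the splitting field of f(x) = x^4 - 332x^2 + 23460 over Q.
[K : Q] = 4

Solving the quadratic in x^2: x^2 = (332 ± √(332^2 - 4·23460))/2 = (332 ± √16384)/2 = (332 ± 128)/2, giving x^2 = 102 or x^2 = 230. So f(x) = (x^2 - 102)(x^2 - 230) and the roots of f are ±√102, ±√230. Hence the splitting field is K = Q(√102, √230). Since 102 and 230 are distinct squarefree integers > 1, their product 23460 is not a perfect square, so √230 ∉ Q(√102). By the tower law [K:Q] = [Q(√102,√230):Q(√102)] · [Q(√102):Q] = 2 · 2 = 4.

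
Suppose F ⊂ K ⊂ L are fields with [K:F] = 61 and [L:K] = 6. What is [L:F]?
[L:F] = 366

The tower law says that for any tower of field extensions F ⊂ K ⊂ L with finite degrees, [L:F] = [L:K] · [K:F]. Here this gives [L:F] = 6 · 61 = 366.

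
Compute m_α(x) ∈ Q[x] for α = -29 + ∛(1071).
m_α(x) = x^3 + 87x^2 + 2523x + 23318

Set β = α + 29 = ∛(1071), so β^3 = 1071. Then (α + 29)^3 - 1071 = 0, i.e. α is a root of g(x) = (x + 29)^3 - 1071 = x^3 + 87x^2 + 2523x + 23318. Since g(x) = h(x + 29) where h(x) = x^3 - 1071, and h is irreducible over Q (because 1071 is not a perfect cube, so h has no rational root, and a monic cubic with no rational root is irreducible), g is also irreducible (irreducibility is preserved under the substitution x → x + 29). Hence m_α(x) = x^3 + 87x^2 + 2523x + 23318.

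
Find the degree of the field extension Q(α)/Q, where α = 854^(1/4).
[Q(α):Q] = 4

α is a root of x^4 - 854. By Eisenstein's criterion at the prime p = 2 (which divides the constant term 854 but p^2 = 4 does not, since 854 is squarefree), x^4 - 854 is irreducible over Q. Hence [Q(α):Q] = 4.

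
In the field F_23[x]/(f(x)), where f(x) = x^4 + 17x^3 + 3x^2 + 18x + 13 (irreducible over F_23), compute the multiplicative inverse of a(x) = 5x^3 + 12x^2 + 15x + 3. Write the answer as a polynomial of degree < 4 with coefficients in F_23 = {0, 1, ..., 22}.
a(x)^(-1) ≡ 21x^3 + 21x^2 + 15x + 16 (mod f(x))

Since f is irreducible over F_23, F_23[x]/(f) is a field and a(x) ≠ 0 has an inverse. Apply the extended Euclidean algorithm to f(x) and a(x) in F_23[x]: f(x) = (14x + 2)·a(x) + (22x^2 + 15x + 7);  a(x) = (18x + 5)·(22x^2 + 15x + 7) + (21x + 14);  (22x^2 + 15x + 7) = (12x + 19)·(21x + 14) + (17). The last nonzero remainder is the constant 17 = gcd(f, a) in F_23. Back-substituting through the division chain expresses 17 = s(x)·a(x) + t(x)·f(x) with s(x) ≡ 12x^3 + 12x^2 + 2x + 19 (mod f), so (12x^3 + 12x^2 + 2x + 19)·a(x) ≡ 17 (mod f). Multiplying by 17^(-1) ≡ 19 in F_23 gives a(x)^(-1) ≡ 19·(12x^3 + 12x^2 + 2x + 19) ≡ 21x^3 + 21x^2 + 15x + 16 (mod f). Check: (5x^3 + 12x^2 + 15x + 3)·(21x^3 + 21x^2 + 15x + 16) = 13x^6 + 12x^5 + 21x^4 + 17x^3 + 20x^2 + 9x + 2 ≡ 1 (mod x^4 + 17x^3 + 3x^2 + 18x + 13).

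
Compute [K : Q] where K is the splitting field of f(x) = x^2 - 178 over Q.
[K : Q] = 2

f(x) = x^2 - 178 factors as (x - √178)(x + √178). The splitting field is K = Q(√178). Since 178 is squarefree and > 1, it is not a perfect square, so x^2 - 178 is irreducible over Q and [Q(√178) : Q] = 2. Hence [K : Q] = 2.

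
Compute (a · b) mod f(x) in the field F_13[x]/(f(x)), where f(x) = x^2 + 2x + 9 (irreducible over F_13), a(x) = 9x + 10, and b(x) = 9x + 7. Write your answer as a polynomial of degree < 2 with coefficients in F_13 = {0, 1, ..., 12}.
a · b ≡ 4x + 4 (mod f(x))

Multiply in F_13[x]: a(x)·b(x) = (9x + 10)·(9x + 7) = 3x^2 + 10x + 5. This has degree ≥ 2, so divide by f(x) over F_13: 3x^2 + 10x + 5 = (3)·(x^2 + 2x + 9) + (4x + 4). Hence a·b ≡ 4x + 4 (mod f). (F_13[x]/(f) is a field with 13^2 = 169 elements since f is irreducible of degree 2.)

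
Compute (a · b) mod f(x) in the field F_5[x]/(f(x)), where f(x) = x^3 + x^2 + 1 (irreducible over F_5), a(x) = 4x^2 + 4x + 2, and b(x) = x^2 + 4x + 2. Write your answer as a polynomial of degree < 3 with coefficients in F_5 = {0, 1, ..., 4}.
a · b ≡ 2x + 3 (mod f(x))

Multiply in F_5[x]: a(x)·b(x) = (4x^2 + 4x + 2)·(x^2 + 4x + 2) = 4x^4 + x^2 + x + 4. This has degree ≥ 3, so divide by f(x) over F_5: 4x^4 + x^2 + x + 4 = (4x + 1)·(x^3 + x^2 + 1) + (2x + 3). Hence a·b ≡ 2x + 3 (mod f). (F_5[x]/(f) is a field with 5^3 = 125 elements since f is irreducible of degree 3.)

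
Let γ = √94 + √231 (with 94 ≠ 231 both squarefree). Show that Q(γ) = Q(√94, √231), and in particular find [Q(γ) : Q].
[Q(γ) : Q] = 4 (equivalently, Q(γ) = Q(√94, √231))

Obviously Q(γ) ⊆ Q(√94, √231), and [Q(√94, √231):Q] = 4 (since 94, 231 are distinct squarefree integers > 1 with 21714 not a perfect square). To show equality we compute the minimal polynomial of γ. From γ = √94 + √231: γ^2 = 94 + 2√(21714) + 231 = 325 + 2√(21714), so γ^2 - 325 = 2√(21714); squaring, (γ^2 - 325)^2 = 4·21714, i.e. γ^4 - 650γ^2 + 105625 - 86856 = 0, i.e. γ^4 - 650γ^2 + 18769 = 0. So γ is a root of x^4 - 650x^2 + 18769. This polynomial is irreducible over Q: it has no rational root (each ±√94 ± √231 is irrational), and any factorization into two quadratics over Q would force √(21714) ∈ Q (pairing opposite roots) or √94, √231 ∈ Q (other pairings), all impossible. Hence [Q(γ):Q] = 4 = [Q(√94, √231):Q], so Q(γ) = Q(√94, √231).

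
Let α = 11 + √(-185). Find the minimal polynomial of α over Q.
m_α(x) = x^2 - 22x + 306

From α - 11 = √(-185), squaring gives (α - 11)^2 = -185, i.e. α^2 - 22α + 121 = -185, so α^2 - 22α + 306 = 0. The discriminant of x^2 - 22x + 306 is (-22)^2 - 4·(306) = 484 - 1224 = -740, and 4·(-185) is not a perfect square in Q since -185 is squarefree and ≠ 1. Hence x^2 - 22x + 306 is irreducible over Q and is the minimal polynomial of α.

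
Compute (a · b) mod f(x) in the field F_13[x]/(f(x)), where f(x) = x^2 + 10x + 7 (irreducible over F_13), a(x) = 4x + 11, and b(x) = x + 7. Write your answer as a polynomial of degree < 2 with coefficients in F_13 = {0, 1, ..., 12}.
a · b ≡ 12x + 10 (mod f(x))

Multiply in F_13[x]: a(x)·b(x) = (4x + 11)·(x + 7) = 4x^2 + 12. This has degree ≥ 2, so divide by f(x) over F_13: 4x^2 + 12 = (4)·(x^2 + 10x + 7) + (12x + 10). Hence a·b ≡ 12x + 10 (mod f). (F_13[x]/(f) is a field with 13^2 = 169 elements since f is irreducible of degree 2.)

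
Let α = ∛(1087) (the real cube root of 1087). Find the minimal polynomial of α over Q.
m_α(x) = x^3 - 1087

α satisfies α^3 = 1087, so x^3 - 1087 annihilates α. By the rational root test, a rational root p/q (in lowest terms) of x^3 - 1087 would satisfy p^3 = 1087 q^3, forcing q = 1 and p^3 = 1087; but 1087 is not a perfect cube, contradiction. A monic cubic over Q with no rational root is irreducible (any nontrivial factorization would include a linear factor). Hence x^3 - 1087 is the minimal polynomial of α, and in particular [Q(α):Q] = 3.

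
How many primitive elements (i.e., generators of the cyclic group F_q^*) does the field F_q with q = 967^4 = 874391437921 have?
There are φ(874391437920) = 160401162240 primitive elements

F_q^* is cyclic of order q - 1 = 874391437920. A cyclic group of order m has exactly φ(m) generators. Here m = 874391437920 = 2^5 · 3 · 5 · 7 · 11^2 · 13 · 23 · 7193, so the number of primitive elements is φ(874391437920) = 160401162240.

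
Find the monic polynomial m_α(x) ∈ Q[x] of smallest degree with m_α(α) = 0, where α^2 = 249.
m_α(x) = x^2 - 249

α satisfies α^2 - 249 = 0, so x^2 - 249 annihilates α. Since d = 249 is squarefree and ≠ 1, it is not a perfect square in Q, so x^2 - 249 has no rational root and is therefore irreducible over Q (a degree-2 polynomial over a field is irreducible iff it has no root). Hence m_α(x) = x^2 - 249.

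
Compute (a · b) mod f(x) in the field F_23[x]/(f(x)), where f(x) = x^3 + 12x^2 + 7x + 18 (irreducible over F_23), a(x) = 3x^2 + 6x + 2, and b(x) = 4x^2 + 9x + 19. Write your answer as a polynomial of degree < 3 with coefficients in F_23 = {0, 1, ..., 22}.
a · b ≡ x^2 + 15x + 10 (mod f(x))

Multiply in F_23[x]: a(x)·b(x) = (3x^2 + 6x + 2)·(4x^2 + 9x + 19) = 12x^4 + 5x^3 + 4x^2 + 17x + 15. This has degree ≥ 3, so divide by f(x) over F_23: 12x^4 + 5x^3 + 4x^2 + 17x + 15 = (12x + 22)·(x^3 + 12x^2 + 7x + 18) + (x^2 + 15x + 10). Hence a·b ≡ x^2 + 15x + 10 (mod f). (F_23[x]/(f) is a field with 23^3 = 12167 elements since f is irreducible of degree 3.)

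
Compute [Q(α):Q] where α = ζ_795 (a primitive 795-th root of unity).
[Q(α):Q] = 416

The minimal polynomial of ζ_795 over Q is the 795-th cyclotomic polynomial Φ_795(x), which is irreducible over Q and has degree φ(795) = 416. Hence [Q(α):Q] = φ(795) = 416.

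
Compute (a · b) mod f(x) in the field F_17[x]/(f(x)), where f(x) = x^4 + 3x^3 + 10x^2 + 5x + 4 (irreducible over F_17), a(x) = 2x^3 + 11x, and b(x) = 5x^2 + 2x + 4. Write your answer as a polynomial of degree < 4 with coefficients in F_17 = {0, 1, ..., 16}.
a · b ≡ 7x^3 + 11x^2 + 15x + 2 (mod f(x))

Multiply in F_17[x]: a(x)·b(x) = (2x^3 + 11x)·(5x^2 + 2x + 4) = 10x^5 + 4x^4 + 12x^3 + 5x^2 + 10x. This has degree ≥ 4, so divide by f(x) over F_17: 10x^5 + 4x^4 + 12x^3 + 5x^2 + 10x = (10x + 8)·(x^4 + 3x^3 + 10x^2 + 5x + 4) + (7x^3 + 11x^2 + 15x + 2). Hence a·b ≡ 7x^3 + 11x^2 + 15x + 2 (mod f). (F_17[x]/(f) is a field with 17^4 = 83521 elements since f is irreducible of degree 4.)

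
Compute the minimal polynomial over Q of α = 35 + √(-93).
m_α(x) = x^2 - 70x + 1318

From α - 35 = √(-93), squaring gives (α - 35)^2 = -93, i.e. α^2 - 70α + 1225 = -93, so α^2 - 70α + 1318 = 0. The discriminant of x^2 - 70x + 1318 is (-70)^2 - 4·(1318) = 4900 - 5272 = -372, and 4·(-93) is not a perfect square in Q since -93 is squarefree and ≠ 1. Hence x^2 - 70x + 1318 is irreducible over Q and is the minimal polynomial of α.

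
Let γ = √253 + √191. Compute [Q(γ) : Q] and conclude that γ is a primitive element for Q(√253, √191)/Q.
[Q(γ) : Q] = 4 (equivalently, Q(γ) = Q(√253, √191))

Obviously Q(γ) ⊆ Q(√253, √191), and [Q(√253, √191):Q] = 4 (since 253, 191 are distinct squarefree integers > 1 with 48323 not a perfect square). To show equality we compute the minimal polynomial of γ. From γ = √253 + √191: γ^2 = 253 + 2√(48323) + 191 = 444 + 2√(48323), so γ^2 - 444 = 2√(48323); squaring, (γ^2 - 444)^2 = 4·48323, i.e. γ^4 - 888γ^2 + 197136 - 193292 = 0, i.e. γ^4 - 888γ^2 + 3844 = 0. So γ is a root of x^4 - 888x^2 + 3844. This polynomial is irreducible over Q: it has no rational root (each ±√253 ± √191 is irrational), and any factorization into two quadratics over Q would force √(48323) ∈ Q (pairing opposite roots) or √253, √191 ∈ Q (other pairings), all impossible. Hence [Q(γ):Q] = 4 = [Q(√253, √191):Q], so Q(γ) = Q(√253, √191).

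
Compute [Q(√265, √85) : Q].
[Q(√265, √85) : Q] = 4

[Q(√265):Q] = 2 (min poly x^2 - 265, irreducible since 265 is squarefree > 1). For the top step, suppose √85 ∈ Q(√265), say √85 = c + d√265 with c, d ∈ Q. Squaring: 85 = c^2 + 265d^2 + 2cd√265. Since √265 ∉ Q this forces 2cd = 0. If d = 0 then √85 = c ∈ Q, contradicting 85 squarefree > 1. If c = 0 then 85 = 265d^2, so 265·85 = (265d)^2 is a perfect square in Q — but 265·85 = 22525 is not a perfect square (since 265 and 85 are distinct squarefree integers). Contradiction. Hence √85 ∉ Q(√265), so x^2 - 85 stays irreducible over Q(√265) and [Q(√265, √85) : Q(√265)] = 2. By the tower law, [Q(√265, √85) : Q] = 2 · 2 = 4.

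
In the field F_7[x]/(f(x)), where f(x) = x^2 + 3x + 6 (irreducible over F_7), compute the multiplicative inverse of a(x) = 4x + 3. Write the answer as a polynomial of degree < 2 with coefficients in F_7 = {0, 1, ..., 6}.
a(x)^(-1) ≡ 4x + 2 (mod f(x))

Since f is irreducible over F_7, F_7[x]/(f) is a field and a(x) ≠ 0 has an inverse. Apply the extended Euclidean algorithm to f(x) and a(x) in F_7[x]: f(x) = (2x + 1)·a(x) + (3). The last nonzero remainder is the constant 3 = gcd(f, a) in F_7. Back-substituting through the division chain expresses 3 = s(x)·a(x) + t(x)·f(x) with s(x) ≡ 5x + 6 (mod f), so (5x + 6)·a(x) ≡ 3 (mod f). Multiplying by 3^(-1) ≡ 5 in F_7 gives a(x)^(-1) ≡ 5·(5x + 6) ≡ 4x + 2 (mod f). Check: (4x + 3)·(4x + 2) = 2x^2 + 6x + 6 ≡ 1 (mod x^2 + 3x + 6).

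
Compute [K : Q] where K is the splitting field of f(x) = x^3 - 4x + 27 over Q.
[K : Q] = 6

By the rational root test, any rational root of the monic integer polynomial f(x) = x^3 - 4x + 27 must be an integer dividing the constant term 27, i.e. one of ±{1, 3, 9, 27}. Evaluating: f(1) = 24, f(-1) = 30, f(3) = 42, f(-3) = 12, f(9) = 720, f(-9) = -666, f(27) = 19602, f(-27) = -19548; none is 0, so f has no rational root and is therefore irreducible over Q (a cubic with no linear factor over a field is irreducible). For an irreducible cubic, the Galois group is A_3 or S_3 according as the discriminant disc(f) = -4a^3 - 27b^2 = -4·(-4)^3 - 27·(27)^2 = -19427 is or is not a square in Q. Here disc(f) = -19427 is not a perfect square in Q, so the Galois group of f over Q is not contained in A_3 and must be all of S_3. The splitting field has degree |S_3| = 6 over Q, so [K : Q] = 6.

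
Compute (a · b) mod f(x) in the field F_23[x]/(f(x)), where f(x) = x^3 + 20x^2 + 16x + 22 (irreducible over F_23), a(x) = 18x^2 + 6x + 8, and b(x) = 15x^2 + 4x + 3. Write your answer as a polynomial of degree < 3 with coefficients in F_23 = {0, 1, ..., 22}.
a · b ≡ 13x^2 + 17x + 7 (mod f(x))

Multiply in F_23[x]: a(x)·b(x) = (18x^2 + 6x + 8)·(15x^2 + 4x + 3) = 17x^4 + x^3 + 14x^2 + 4x + 1. This has degree ≥ 3, so divide by f(x) over F_23: 17x^4 + x^3 + 14x^2 + 4x + 1 = (17x + 6)·(x^3 + 20x^2 + 16x + 22) + (13x^2 + 17x + 7). Hence a·b ≡ 13x^2 + 17x + 7 (mod f). (F_23[x]/(f) is a field with 23^3 = 12167 elements since f is irreducible of degree 3.)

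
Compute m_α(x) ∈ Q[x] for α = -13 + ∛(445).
m_α(x) = x^3 + 39x^2 + 507x + 1752

Set β = α + 13 = ∛(445), so β^3 = 445. Then (α + 13)^3 - 445 = 0, i.e. α is a root of g(x) = (x + 13)^3 - 445 = x^3 + 39x^2 + 507x + 1752. Since g(x) = h(x + 13) where h(x) = x^3 - 445, and h is irreducible over Q (because 445 is not a perfect cube, so h has no rational root, and a monic cubic with no rational root is irreducible), g is also irreducible (irreducibility is preserved under the substitution x → x + 13). Hence m_α(x) = x^3 + 39x^2 + 507x + 1752.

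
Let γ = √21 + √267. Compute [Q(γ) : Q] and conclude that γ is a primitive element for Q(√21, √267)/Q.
[Q(γ) : Q] = 4 (equivalently, Q(γ) = Q(√21, √267))

Obviously Q(γ) ⊆ Q(√21, √267), and [Q(√21, √267):Q] = 4 (since 21, 267 are distinct squarefree integers > 1 with 5607 not a perfect square). To show equality we compute the minimal polynomial of γ. From γ = √21 + √267: γ^2 = 21 + 2√(5607) + 267 = 288 + 2√(5607), so γ^2 - 288 = 2√(5607); squaring, (γ^2 - 288)^2 = 4·5607, i.e. γ^4 - 576γ^2 + 82944 - 22428 = 0, i.e. γ^4 - 576γ^2 + 60516 = 0. So γ is a root of x^4 - 576x^2 + 60516. This polynomial is irreducible over Q: it has no rational root (each ±√21 ± √267 is irrational), and any factorization into two quadratics over Q would force √(5607) ∈ Q (pairing opposite roots) or √21, √267 ∈ Q (other pairings), all impossible. Hence [Q(γ):Q] = 4 = [Q(√21, √267):Q], so Q(γ) = Q(√21, √267).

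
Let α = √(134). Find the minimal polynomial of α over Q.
m_α(x) = x^2 - 134

α satisfies α^2 - 134 = 0, so x^2 - 134 annihilates α. Since d = 134 is squarefree and ≠ 1, it is not a perfect square in Q, so x^2 - 134 has no rational root and is therefore irreducible over Q (a degree-2 polynomial over a field is irreducible iff it has no root). Hence m_α(x) = x^2 - 134.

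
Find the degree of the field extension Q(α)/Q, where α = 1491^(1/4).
[Q(α):Q] = 4

α is a root of x^4 - 1491. By Eisenstein's criterion at the prime p = 3 (which divides the constant term 1491 but p^2 = 9 does not, since 1491 is squarefree), x^4 - 1491 is irreducible over Q. Hence [Q(α):Q] = 4.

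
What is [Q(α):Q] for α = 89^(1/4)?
[Q(α):Q] = 4

α is a root of x^4 - 89. By Eisenstein's criterion at the prime p = 89 (which divides the constant term 89 but p^2 = 7921 does not, since 89 is squarefree), x^4 - 89 is irreducible over Q. Hence [Q(α):Q] = 4.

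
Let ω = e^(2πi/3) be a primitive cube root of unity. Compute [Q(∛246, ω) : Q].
[Q(∛246, ω) : Q] = 6

[Q(∛246):Q] = 3 (min poly x^3 - 246, irreducible since 246 is not a perfect cube). [Q(ω):Q] = 2 (min poly x^2 + x + 1). Since Q(∛246) ⊂ R and ω ∉ R, we have ω ∉ Q(∛246), so x^2 + x + 1 remains irreducible over Q(∛246) and [Q(∛246, ω) : Q(∛246)] = 2. By the tower law, [Q(∛246, ω) : Q] = 3 · 2 = 6. (In fact Q(∛246, ω) is the splitting field of x^3 - 246 over Q.)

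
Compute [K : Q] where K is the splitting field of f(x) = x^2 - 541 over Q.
[K : Q] = 2

f(x) = x^2 - 541 factors as (x - √541)(x + √541). The splitting field is K = Q(√541). Since 541 is squarefree and > 1, it is not a perfect square, so x^2 - 541 is irreducible over Q and [Q(√541) : Q] = 2. Hence [K : Q] = 2.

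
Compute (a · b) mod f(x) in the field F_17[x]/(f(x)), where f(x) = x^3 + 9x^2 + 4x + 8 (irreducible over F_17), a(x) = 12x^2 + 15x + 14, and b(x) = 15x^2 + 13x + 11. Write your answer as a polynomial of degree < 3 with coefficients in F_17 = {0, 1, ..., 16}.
a · b ≡ 3x^2 + 4x + 2 (mod f(x))

Multiply in F_17[x]: a(x)·b(x) = (12x^2 + 15x + 14)·(15x^2 + 13x + 11) = 10x^4 + 7x^3 + 10x^2 + 7x + 1. This has degree ≥ 3, so divide by f(x) over F_17: 10x^4 + 7x^3 + 10x^2 + 7x + 1 = (10x + 2)·(x^3 + 9x^2 + 4x + 8) + (3x^2 + 4x + 2). Hence a·b ≡ 3x^2 + 4x + 2 (mod f). (F_17[x]/(f) is a field with 17^3 = 4913 elements since f is irreducible of degree 3.)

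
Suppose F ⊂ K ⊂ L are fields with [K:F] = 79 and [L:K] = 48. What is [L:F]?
[L:F] = 3792

The tower law says that for any tower of field extensions F ⊂ K ⊂ L with finite degrees, [L:F] = [L:K] · [K:F]. Here this gives [L:F] = 48 · 79 = 3792.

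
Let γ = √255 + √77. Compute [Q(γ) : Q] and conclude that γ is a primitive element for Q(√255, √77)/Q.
[Q(γ) : Q] = 4 (equivalently, Q(γ) = Q(√255, √77))

Obviously Q(γ) ⊆ Q(√255, √77), and [Q(√255, √77):Q] = 4 (since 255, 77 are distinct squarefree integers > 1 with 19635 not a perfect square). To show equality we compute the minimal polynomial of γ. From γ = √255 + √77: γ^2 = 255 + 2√(19635) + 77 = 332 + 2√(19635), so γ^2 - 332 = 2√(19635); squaring, (γ^2 - 332)^2 = 4·19635, i.e. γ^4 - 664γ^2 + 110224 - 78540 = 0, i.e. γ^4 - 664γ^2 + 31684 = 0. So γ is a root of x^4 - 664x^2 + 31684. This polynomial is irreducible over Q: it has no rational root (each ±√255 ± √77 is irrational), and any factorization into two quadratics over Q would force √(19635) ∈ Q (pairing opposite roots) or √255, √77 ∈ Q (other pairings), all impossible. Hence [Q(γ):Q] = 4 = [Q(√255, √77):Q], so Q(γ) = Q(√255, √77).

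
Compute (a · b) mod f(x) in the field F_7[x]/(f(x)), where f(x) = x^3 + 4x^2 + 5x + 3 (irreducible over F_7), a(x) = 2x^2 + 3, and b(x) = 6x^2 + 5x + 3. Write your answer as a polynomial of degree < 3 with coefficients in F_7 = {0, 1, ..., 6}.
a · b ≡ 4x^2 + x + 4 (mod f(x))

Multiply in F_7[x]: a(x)·b(x) = (2x^2 + 3)·(6x^2 + 5x + 3) = 5x^4 + 3x^3 + 3x^2 + x + 2. This has degree ≥ 3, so divide by f(x) over F_7: 5x^4 + 3x^3 + 3x^2 + x + 2 = (5x + 4)·(x^3 + 4x^2 + 5x + 3) + (4x^2 + x + 4). Hence a·b ≡ 4x^2 + x + 4 (mod f). (F_7[x]/(f) is a field with 7^3 = 343 elements since f is irreducible of degree 3.)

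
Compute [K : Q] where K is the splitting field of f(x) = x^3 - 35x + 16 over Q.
[K : Q] = 6

By the rational root test, any rational root of the monic integer polynomial f(x) = x^3 - 35x + 16 must be an integer dividing the constant term 16, i.e. one of ±{1, 2, 4, 8, 16}. Evaluating: f(1) = -18, f(-1) = 50, f(2) = -46, f(-2) = 78, f(4) = -60, f(-4) = 92, f(8) = 248, f(-8) = -216, f(16) = 3552, f(-16) = -3520; none is 0, so f has no rational root and is therefore irreducible over Q (a cubic with no linear factor over a field is irreducible). For an irreducible cubic, the Galois group is A_3 or S_3 according as the discriminant disc(f) = -4a^3 - 27b^2 = -4·(-35)^3 - 27·(16)^2 = 164588 is or is not a square in Q. Here disc(f) = 164588 is not a perfect square in Q, so the Galois group of f over Q is not contained in A_3 and must be all of S_3. The splitting field has degree |S_3| = 6 over Q, so [K : Q] = 6.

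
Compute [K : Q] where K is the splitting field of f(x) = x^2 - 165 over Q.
[K : Q] = 2

f(x) = x^2 - 165 factors as (x - √165)(x + √165). The splitting field is K = Q(√165). Since 165 is squarefree and > 1, it is not a perfect square, so x^2 - 165 is irreducible over Q and [Q(√165) : Q] = 2. Hence [K : Q] = 2.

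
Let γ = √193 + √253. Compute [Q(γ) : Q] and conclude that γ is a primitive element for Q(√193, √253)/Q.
[Q(γ) : Q] = 4 (equivalently, Q(γ) = Q(√193, √253))

Obviously Q(γ) ⊆ Q(√193, √253), and [Q(√193, √253):Q] = 4 (since 193, 253 are distinct squarefree integers > 1 with 48829 not a perfect square). To show equality we compute the minimal polynomial of γ. From γ = √193 + √253: γ^2 = 193 + 2√(48829) + 253 = 446 + 2√(48829), so γ^2 - 446 = 2√(48829); squaring, (γ^2 - 446)^2 = 4·48829, i.e. γ^4 - 892γ^2 + 198916 - 195316 = 0, i.e. γ^4 - 892γ^2 + 3600 = 0. So γ is a root of x^4 - 892x^2 + 3600. This polynomial is irreducible over Q: it has no rational root (each ±√193 ± √253 is irrational), and any factorization into two quadratics over Q would force √(48829) ∈ Q (pairing opposite roots) or √193, √253 ∈ Q (other pairings), all impossible. Hence [Q(γ):Q] = 4 = [Q(√193, √253):Q], so Q(γ) = Q(√193, √253).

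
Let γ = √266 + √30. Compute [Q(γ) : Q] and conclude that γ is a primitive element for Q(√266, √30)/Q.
[Q(γ) : Q] = 4 (equivalently, Q(γ) = Q(√266, √30))

Obviously Q(γ) ⊆ Q(√266, √30), and [Q(√266, √30):Q] = 4 (since 266, 30 are distinct squarefree integers > 1 with 7980 not a perfect square). To show equality we compute the minimal polynomial of γ. From γ = √266 + √30: γ^2 = 266 + 2√(7980) + 30 = 296 + 2√(7980), so γ^2 - 296 = 2√(7980); squaring, (γ^2 - 296)^2 = 4·7980, i.e. γ^4 - 592γ^2 + 87616 - 31920 = 0, i.e. γ^4 - 592γ^2 + 55696 = 0. So γ is a root of x^4 - 592x^2 + 55696. This polynomial is irreducible over Q: it has no rational root (each ±√266 ± √30 is irrational), and any factorization into two quadratics over Q would force √(7980) ∈ Q (pairing opposite roots) or √266, √30 ∈ Q (other pairings), all impossible. Hence [Q(γ):Q] = 4 = [Q(√266, √30):Q], so Q(γ) = Q(√266, √30).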